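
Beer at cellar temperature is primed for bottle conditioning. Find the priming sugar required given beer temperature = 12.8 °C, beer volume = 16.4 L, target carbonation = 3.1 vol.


residual = 14.695·(0.01821 + 0.09011·e^(−0.04·T));  sugar = (target − residual)·4.0·V
residual = 14.695·(0.01821 + 0.09011·e^(−0.04·12.8)) = 1.0612
sugar = (3.1 − 1.0612)·4.0·16.4

133.7477 g


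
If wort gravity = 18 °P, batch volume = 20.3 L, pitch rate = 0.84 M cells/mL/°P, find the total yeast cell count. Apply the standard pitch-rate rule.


cells (billions) = rate · V_L · °P
cells = 0.84 · 20.3 · 18

306.9360 billion cells


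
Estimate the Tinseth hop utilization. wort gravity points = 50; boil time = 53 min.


U = 1.65·0.000125^(GP/1000) · (1 − e^(−0.04·t))/4.15
bigness = 1.65·0.000125^(50/1000) = 1.0528
boil_factor = (1 − e^(−0.04·53))/4.15 = 0.2120
U = 1.0528 · 0.2120

0.2232


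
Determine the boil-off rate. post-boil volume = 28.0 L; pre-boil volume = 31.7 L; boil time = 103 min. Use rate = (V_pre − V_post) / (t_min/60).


rate = (31.7 − 28.0) / (103/60)

2.1553 L/hr


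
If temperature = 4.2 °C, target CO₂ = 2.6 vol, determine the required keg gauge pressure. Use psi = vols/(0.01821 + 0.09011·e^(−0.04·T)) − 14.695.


psi = 2.6/(0.01821 + 0.09011·e^(−0.04·4.2)) − 14.695

12.8518 psi


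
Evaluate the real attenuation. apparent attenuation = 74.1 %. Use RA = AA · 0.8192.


RA = 74.1 · 0.8192

60.7027 %


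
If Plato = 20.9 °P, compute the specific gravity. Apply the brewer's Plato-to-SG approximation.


SG = 259/(259 − P)
SG = 259/(259 − 20.9)

1.0878


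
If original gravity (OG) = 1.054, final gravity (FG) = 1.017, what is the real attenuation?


AA = (OG−FG)/(OG−1)·100;  RA = AA·0.8192
AA = (1.054 − 1.017)/(1.054 − 1)·100 = 68.5185
RA = 68.5185·0.8192

56.1304 %


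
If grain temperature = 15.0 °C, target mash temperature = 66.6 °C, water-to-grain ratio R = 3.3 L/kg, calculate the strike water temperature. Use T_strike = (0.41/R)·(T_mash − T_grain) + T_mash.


T_strike = (0.41/3.3)·(66.6 − 15.0) + 66.6

73.0109 °C


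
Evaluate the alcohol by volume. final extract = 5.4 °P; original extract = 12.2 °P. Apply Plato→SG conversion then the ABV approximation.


SG = 259/(259 − P);  ABV = (OG − FG)·131.25
OG = 259/(259 − 12.2) = 1.0494
FG = 259/(259 − 5.4) = 1.0213
ABV = (1.0494 − 1.0213)·131.25

3.6933 % ABV


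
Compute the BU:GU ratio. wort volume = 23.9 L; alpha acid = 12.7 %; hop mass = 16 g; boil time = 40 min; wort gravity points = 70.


U = 1.65·0.000125^(GP/1000)·(1−e^(−0.04t))/4.15;  IBU = (α/100)·m·U·1000/V;  BU:GU = IBU/GP
U = 1.65·0.000125^(70/1000)·(1−e^(−0.04·40))/4.15 = 0.1692
IBU = (12.7/100)·16·0.1692·1000/23.9 = 14.3815
BU:GU = 14.3815/70

0.2055


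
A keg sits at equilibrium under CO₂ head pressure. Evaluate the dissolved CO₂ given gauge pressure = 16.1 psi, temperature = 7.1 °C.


vols = (P + 14.695)·(0.01821 + 0.09011·e^(−0.04·T))
vols = (16.1 + 14.695)·(0.01821 + 0.09011·e^(−0.04·7.1))

2.6497 volumes


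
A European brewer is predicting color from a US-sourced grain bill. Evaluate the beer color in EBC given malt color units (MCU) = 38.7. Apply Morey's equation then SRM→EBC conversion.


SRM = 1.4922·MCU^0.6859;  EBC = SRM·1.97
SRM = 1.4922·38.7^0.6859 = 18.3163
EBC = 18.3163·1.97

36.0831 EBC


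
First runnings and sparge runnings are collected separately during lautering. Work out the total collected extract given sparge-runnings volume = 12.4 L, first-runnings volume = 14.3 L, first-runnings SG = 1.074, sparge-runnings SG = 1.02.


total = Σ (SG_i − 1)·1000·V_i
first = (1.074 − 1)·1000·14.3 = 1058.2000
sparge = (1.02 − 1)·1000·12.4 = 248.0000
total = 1058.2000 + 248.0000

1306.2000 gravity·L


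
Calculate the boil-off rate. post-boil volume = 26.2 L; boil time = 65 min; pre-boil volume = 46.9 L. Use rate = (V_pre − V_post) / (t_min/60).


rate = (46.9 − 26.2) / (65/60)

19.1077 L/hr


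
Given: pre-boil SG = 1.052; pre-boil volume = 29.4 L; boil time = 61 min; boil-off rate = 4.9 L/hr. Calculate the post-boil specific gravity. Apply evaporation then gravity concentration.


V_post = V_pre − rate·(t/60);  SG_post = 1 + (SG_pre−1)·V_pre/V_post
V_post = 29.4 − 4.9·(61/60) = 24.4183
SG_post = 1 + (1.052 − 1)·29.4/24.4183

1.0626


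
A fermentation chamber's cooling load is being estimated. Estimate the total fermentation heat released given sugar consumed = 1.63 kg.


Q = m_sugar · 590 kJ/kg
Q = 1.63 · 590

961.7000 kJ


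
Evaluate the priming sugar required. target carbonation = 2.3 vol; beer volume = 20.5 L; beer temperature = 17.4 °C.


residual = 14.695·(0.01821 + 0.09011·e^(−0.04·T));  sugar = (target − residual)·4.0·V
residual = 14.695·(0.01821 + 0.09011·e^(−0.04·17.4)) = 0.9278
sugar = (2.3 − 0.9278)·4.0·20.5

112.5210 g


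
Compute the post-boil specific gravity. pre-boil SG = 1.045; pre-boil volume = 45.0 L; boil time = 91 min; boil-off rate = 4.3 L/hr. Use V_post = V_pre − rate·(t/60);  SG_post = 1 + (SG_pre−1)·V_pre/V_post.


V_post = 45.0 − 4.3·(91/60) = 38.4783
SG_post = 1 + (1.045 − 1)·45.0/38.4783

1.0526


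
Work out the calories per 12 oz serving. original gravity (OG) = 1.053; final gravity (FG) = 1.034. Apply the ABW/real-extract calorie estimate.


ABW = (OG−FG)·131.25·0.79/FG;  °P = 259 − 259/SG (for OG→OE and FG→AE);  RE = 0.1808·OE + 0.8192·AE;  Cal = (6.9·ABW + 4·(RE−0.1))·FG·3.55
ABW = (1.053 − 1.034)·131.25·0.79/1.034 = 1.9053
OE = 259 − 259/1.053 = 13.0361 °P
AE = 259 − 259/1.034 = 8.5164 °P
RE = 0.1808·13.0361 + 0.8192·8.5164 = 9.3336 °P
Cal = (6.9·1.9053 + 4·(9.3336−0.1))·1.034·3.55

183.8317 kcal


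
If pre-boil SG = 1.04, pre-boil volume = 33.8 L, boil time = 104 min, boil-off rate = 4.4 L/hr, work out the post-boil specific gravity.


V_post = V_pre − rate·(t/60);  SG_post = 1 + (SG_pre−1)·V_pre/V_post
V_post = 33.8 − 4.4·(104/60) = 26.1733
SG_post = 1 + (1.04 − 1)·33.8/26.1733

1.0517


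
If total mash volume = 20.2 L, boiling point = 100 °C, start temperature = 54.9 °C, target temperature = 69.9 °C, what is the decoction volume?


V_dec = V_total·(T_target − T_start)/(T_boil − T_start)
V_dec = 20.2·(69.9 − 54.9)/(100 − 54.9)

6.7184 L


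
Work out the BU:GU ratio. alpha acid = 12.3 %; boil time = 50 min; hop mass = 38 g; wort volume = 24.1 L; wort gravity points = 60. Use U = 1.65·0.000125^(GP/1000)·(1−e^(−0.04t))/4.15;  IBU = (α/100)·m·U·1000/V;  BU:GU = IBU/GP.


U = 1.65·0.000125^(60/1000)·(1−e^(−0.04·50))/4.15 = 0.2005
IBU = (12.3/100)·38·0.2005·1000/24.1 = 38.8839
BU:GU = 38.8839/60

0.6481


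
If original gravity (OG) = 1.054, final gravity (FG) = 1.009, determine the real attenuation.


AA = (OG−FG)/(OG−1)·100;  RA = AA·0.8192
AA = (1.054 − 1.009)/(1.054 − 1)·100 = 83.3333
RA = 83.3333·0.8192

68.2667 %


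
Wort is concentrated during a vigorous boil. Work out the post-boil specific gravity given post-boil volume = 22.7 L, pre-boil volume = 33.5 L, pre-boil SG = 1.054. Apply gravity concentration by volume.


SG_post = 1 + (SG_pre − 1)·V_pre/V_post
pts_pre = (1.054 − 1)·1000 = 54.0000
pts_post = 54.0000·33.5/22.7 = 79.6916
SG_post = 1 + 79.6916/1000

1.0797


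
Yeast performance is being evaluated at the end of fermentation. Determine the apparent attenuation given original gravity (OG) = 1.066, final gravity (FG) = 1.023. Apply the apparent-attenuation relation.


AA = (OG − FG)/(OG − 1) · 100
AA = (1.066 − 1.023)/(1.066 − 1) · 100

65.1515 %


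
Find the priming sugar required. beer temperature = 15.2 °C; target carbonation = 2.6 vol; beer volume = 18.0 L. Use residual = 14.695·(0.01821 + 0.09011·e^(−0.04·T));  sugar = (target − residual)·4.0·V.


residual = 14.695·(0.01821 + 0.09011·e^(−0.04·15.2)) = 0.9885
sugar = (2.6 − 0.9885)·4.0·18.0

116.0263 g


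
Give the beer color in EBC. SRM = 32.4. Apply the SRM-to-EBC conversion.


EBC = SRM · 1.97
EBC = 32.4 · 1.97

63.8280 EBC


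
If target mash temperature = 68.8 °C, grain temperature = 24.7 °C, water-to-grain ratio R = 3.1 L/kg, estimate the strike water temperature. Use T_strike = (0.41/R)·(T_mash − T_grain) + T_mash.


T_strike = (0.41/3.1)·(68.8 − 24.7) + 68.8

74.6326 °C


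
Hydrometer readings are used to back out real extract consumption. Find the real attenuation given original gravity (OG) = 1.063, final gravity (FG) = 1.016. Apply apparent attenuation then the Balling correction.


AA = (OG−FG)/(OG−1)·100;  RA = AA·0.8192
AA = (1.063 − 1.016)/(1.063 − 1)·100 = 74.6032
RA = 74.6032·0.8192

61.1149 %


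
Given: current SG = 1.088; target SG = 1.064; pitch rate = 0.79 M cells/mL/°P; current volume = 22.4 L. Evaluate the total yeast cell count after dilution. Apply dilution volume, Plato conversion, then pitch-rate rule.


V_w = V·((SG_c−1)/(SG_t−1)−1);  °P = 259 − 259/SG_t;  cells = rate·(V+V_w)·°P
V_w = 22.4·((1.088−1)/(1.064−1)−1) = 8.4000
V_final = 22.4 + 8.4000 = 30.8000
°P = 259 − 259/1.064 = 15.5789
cells = 0.79·30.8000·15.5789

379.0669 billion cells


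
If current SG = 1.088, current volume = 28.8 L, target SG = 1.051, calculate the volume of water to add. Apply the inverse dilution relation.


V_water = V·((SG_curr − 1)/(SG_target − 1) − 1)
V_water = 28.8·((1.088 − 1)/(1.051 − 1) − 1)

20.8941 L


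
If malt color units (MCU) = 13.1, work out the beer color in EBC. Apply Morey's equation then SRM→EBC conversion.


SRM = 1.4922·MCU^0.6859;  EBC = SRM·1.97
SRM = 1.4922·13.1^0.6859 = 8.7129
EBC = 8.7129·1.97

17.1644 EBC


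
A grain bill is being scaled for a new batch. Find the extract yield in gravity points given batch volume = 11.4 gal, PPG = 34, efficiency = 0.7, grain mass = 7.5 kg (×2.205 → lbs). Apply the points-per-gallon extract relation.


points = lbs × PPG × eff / vol
lbs = 7.5 × 2.205 = 16.5375
points = 16.5375 × 34 × 0.7 / 11.4

34.5257 points


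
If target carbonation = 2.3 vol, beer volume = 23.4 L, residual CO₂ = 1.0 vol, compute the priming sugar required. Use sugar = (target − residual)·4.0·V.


sugar = (2.3 − 1.0)·4.0·23.4

121.6800 g


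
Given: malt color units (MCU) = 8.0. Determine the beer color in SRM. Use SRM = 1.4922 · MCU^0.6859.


SRM = 1.4922 · 8.0^0.6859

6.2124 SRM


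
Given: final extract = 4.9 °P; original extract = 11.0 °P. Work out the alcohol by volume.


SG = 259/(259 − P);  ABV = (OG − FG)·131.25
OG = 259/(259 − 11.0) = 1.0444
FG = 259/(259 − 4.9) = 1.0193
ABV = (1.0444 − 1.0193)·131.25

3.2906 % ABV


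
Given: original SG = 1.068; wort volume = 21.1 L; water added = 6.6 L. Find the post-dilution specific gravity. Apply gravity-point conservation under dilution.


SG_new = 1 + (SG_old − 1)·V_old/(V_old + V_water)
pts = (1.068 − 1)·1000·21.1/(21.1 + 6.6) = 51.7978
SG_new = 1 + 51.7978/1000

1.0518


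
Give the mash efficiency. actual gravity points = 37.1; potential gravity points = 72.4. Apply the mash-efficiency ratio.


efficiency = actual / potential × 100
efficiency = 37.1 / 72.4 × 100

51.2431 %


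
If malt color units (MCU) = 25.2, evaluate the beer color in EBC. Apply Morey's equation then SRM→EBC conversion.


SRM = 1.4922·MCU^0.6859;  EBC = SRM·1.97
SRM = 1.4922·25.2^0.6859 = 13.6473
EBC = 13.6473·1.97

26.8852 EBC


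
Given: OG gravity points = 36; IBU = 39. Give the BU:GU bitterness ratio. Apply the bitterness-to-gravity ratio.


BU:GU = IBU / OG_points
BU:GU = 39 / 36

1.0833


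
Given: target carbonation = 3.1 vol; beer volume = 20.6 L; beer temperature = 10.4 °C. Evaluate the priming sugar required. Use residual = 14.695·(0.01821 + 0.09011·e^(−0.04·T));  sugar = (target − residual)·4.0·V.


residual = 14.695·(0.01821 + 0.09011·e^(−0.04·10.4)) = 1.1411
sugar = (3.1 − 1.1411)·4.0·20.6

161.4115 g


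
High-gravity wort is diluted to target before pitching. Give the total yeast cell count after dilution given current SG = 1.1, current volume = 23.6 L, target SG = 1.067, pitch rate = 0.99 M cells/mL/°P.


V_w = V·((SG_c−1)/(SG_t−1)−1);  °P = 259 − 259/SG_t;  cells = rate·(V+V_w)·°P
V_w = 23.6·((1.1−1)/(1.067−1)−1) = 11.6239
V_final = 23.6 + 11.6239 = 35.2239
°P = 259 − 259/1.067 = 16.2634
cells = 0.99·35.2239·16.2634

567.1299 billion cells


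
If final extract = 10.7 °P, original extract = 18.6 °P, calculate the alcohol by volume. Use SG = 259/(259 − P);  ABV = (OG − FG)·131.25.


OG = 259/(259 − 18.6) = 1.0774
FG = 259/(259 − 10.7) = 1.0431
ABV = (1.0774 − 1.0431)·131.25

4.4990 % ABV


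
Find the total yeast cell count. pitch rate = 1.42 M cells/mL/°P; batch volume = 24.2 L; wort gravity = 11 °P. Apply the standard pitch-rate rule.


cells (billions) = rate · V_L · °P
cells = 1.42 · 24.2 · 11

378.0040 billion cells


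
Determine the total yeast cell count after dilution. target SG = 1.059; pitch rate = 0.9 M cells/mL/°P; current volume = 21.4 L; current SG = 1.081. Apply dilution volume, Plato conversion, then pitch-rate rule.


V_w = V·((SG_c−1)/(SG_t−1)−1);  °P = 259 − 259/SG_t;  cells = rate·(V+V_w)·°P
V_w = 21.4·((1.081−1)/(1.059−1)−1) = 7.9797
V_final = 21.4 + 7.9797 = 29.3797
°P = 259 − 259/1.059 = 14.4297
cells = 0.9·29.3797·14.4297

381.5444 billion cells


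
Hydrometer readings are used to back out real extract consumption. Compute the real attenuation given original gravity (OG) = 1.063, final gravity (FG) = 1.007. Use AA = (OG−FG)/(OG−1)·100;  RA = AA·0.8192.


AA = (1.063 − 1.007)/(1.063 − 1)·100 = 88.8889
RA = 88.8889·0.8192

72.8178 %


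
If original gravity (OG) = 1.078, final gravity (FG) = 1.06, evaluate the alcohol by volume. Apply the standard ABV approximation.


ABV = (OG − FG) · 131.25
ABV = (1.078 − 1.06) · 131.25

2.3625 % ABV


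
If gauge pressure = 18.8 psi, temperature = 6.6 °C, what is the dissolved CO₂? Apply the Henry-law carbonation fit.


vols = (P + 14.695)·(0.01821 + 0.09011·e^(−0.04·T))
vols = (18.8 + 14.695)·(0.01821 + 0.09011·e^(−0.04·6.6))

2.9279 volumes


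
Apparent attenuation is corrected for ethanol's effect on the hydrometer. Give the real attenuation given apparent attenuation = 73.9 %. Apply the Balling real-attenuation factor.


RA = AA · 0.8192
RA = 73.9 · 0.8192

60.5389 %


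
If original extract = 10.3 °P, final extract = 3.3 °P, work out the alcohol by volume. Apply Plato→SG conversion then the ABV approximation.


SG = 259/(259 − P);  ABV = (OG − FG)·131.25
OG = 259/(259 − 10.3) = 1.0414
FG = 259/(259 − 3.3) = 1.0129
ABV = (1.0414 − 1.0129)·131.25

3.7419 % ABV


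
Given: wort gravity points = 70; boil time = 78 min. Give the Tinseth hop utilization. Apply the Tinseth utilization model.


U = 1.65·0.000125^(GP/1000) · (1 − e^(−0.04·t))/4.15
bigness = 1.65·0.000125^(70/1000) = 0.8796
boil_factor = (1 − e^(−0.04·78))/4.15 = 0.2303
U = 0.8796 · 0.2303

0.2026


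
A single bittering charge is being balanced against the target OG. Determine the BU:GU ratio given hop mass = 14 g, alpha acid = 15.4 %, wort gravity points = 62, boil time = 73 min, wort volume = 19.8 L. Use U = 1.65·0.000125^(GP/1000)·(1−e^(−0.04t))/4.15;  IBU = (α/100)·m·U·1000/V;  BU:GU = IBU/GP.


U = 1.65·0.000125^(62/1000)·(1−e^(−0.04·73))/4.15 = 0.2155
IBU = (15.4/100)·14·0.2155·1000/19.8 = 23.4612
BU:GU = 23.4612/62

0.3784


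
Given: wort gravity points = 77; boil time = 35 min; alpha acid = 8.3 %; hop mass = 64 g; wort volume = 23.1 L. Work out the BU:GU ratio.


U = 1.65·0.000125^(GP/1000)·(1−e^(−0.04t))/4.15;  IBU = (α/100)·m·U·1000/V;  BU:GU = IBU/GP
U = 1.65·0.000125^(77/1000)·(1−e^(−0.04·35))/4.15 = 0.1499
IBU = (8.3/100)·64·0.1499·1000/23.1 = 34.4803
BU:GU = 34.4803/77

0.4478


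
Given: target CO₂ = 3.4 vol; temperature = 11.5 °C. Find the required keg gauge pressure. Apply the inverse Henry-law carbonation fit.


psi = vols/(0.01821 + 0.09011·e^(−0.04·T)) − 14.695
psi = 3.4/(0.01821 + 0.09011·e^(−0.04·11.5)) − 14.695

30.5810 psi


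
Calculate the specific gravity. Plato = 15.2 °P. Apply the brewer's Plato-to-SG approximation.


SG = 259/(259 − P)
SG = 259/(259 − 15.2)

1.0623


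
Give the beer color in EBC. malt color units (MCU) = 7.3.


SRM = 1.4922·MCU^0.6859;  EBC = SRM·1.97
SRM = 1.4922·7.3^0.6859 = 5.8342
EBC = 5.8342·1.97

11.4933 EBC


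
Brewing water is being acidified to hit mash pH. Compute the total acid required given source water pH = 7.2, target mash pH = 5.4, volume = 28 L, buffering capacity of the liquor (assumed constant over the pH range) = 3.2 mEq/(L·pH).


acid = buffering capacity · (pH_source − pH_target) · V
acid = 3.2 · (7.2 − 5.4) · 28

161.2800 mEq


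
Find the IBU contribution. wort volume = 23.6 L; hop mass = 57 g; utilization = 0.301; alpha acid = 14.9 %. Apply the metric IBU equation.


IBU = (α/100)·mass·U·1000 / V
IBU = (14.9/100)·57·0.301·1000 / 23.6

108.3217 IBU


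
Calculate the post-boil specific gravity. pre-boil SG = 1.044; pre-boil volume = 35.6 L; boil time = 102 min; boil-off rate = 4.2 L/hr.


V_post = V_pre − rate·(t/60);  SG_post = 1 + (SG_pre−1)·V_pre/V_post
V_post = 35.6 − 4.2·(102/60) = 28.4600
SG_post = 1 + (1.044 − 1)·35.6/28.4600

1.0550


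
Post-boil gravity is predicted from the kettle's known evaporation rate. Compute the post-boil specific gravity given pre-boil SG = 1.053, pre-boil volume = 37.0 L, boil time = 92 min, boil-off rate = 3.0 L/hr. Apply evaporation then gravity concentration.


V_post = V_pre − rate·(t/60);  SG_post = 1 + (SG_pre−1)·V_pre/V_post
V_post = 37.0 − 3.0·(92/60) = 32.4000
SG_post = 1 + (1.053 − 1)·37.0/32.4000

1.0605


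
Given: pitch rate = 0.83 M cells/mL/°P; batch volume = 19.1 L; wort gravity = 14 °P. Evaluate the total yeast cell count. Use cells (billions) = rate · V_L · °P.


cells = 0.83 · 19.1 · 14

221.9420 billion cells


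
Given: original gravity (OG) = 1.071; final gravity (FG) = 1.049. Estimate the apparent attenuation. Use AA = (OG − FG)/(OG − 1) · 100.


AA = (1.071 − 1.049)/(1.071 − 1) · 100

30.9859 %


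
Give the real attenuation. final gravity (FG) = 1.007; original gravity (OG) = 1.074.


AA = (OG−FG)/(OG−1)·100;  RA = AA·0.8192
AA = (1.074 − 1.007)/(1.074 − 1)·100 = 90.5405
RA = 90.5405·0.8192

74.1708 %


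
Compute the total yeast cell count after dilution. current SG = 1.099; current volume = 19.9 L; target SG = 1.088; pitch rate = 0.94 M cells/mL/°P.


V_w = V·((SG_c−1)/(SG_t−1)−1);  °P = 259 − 259/SG_t;  cells = rate·(V+V_w)·°P
V_w = 19.9·((1.099−1)/(1.088−1)−1) = 2.4875
V_final = 19.9 + 2.4875 = 22.3875
°P = 259 − 259/1.088 = 20.9485
cells = 0.94·22.3875·20.9485

440.8461 billion cells


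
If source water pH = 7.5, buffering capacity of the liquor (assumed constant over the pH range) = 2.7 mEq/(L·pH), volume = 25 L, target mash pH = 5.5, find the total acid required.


acid = buffering capacity · (pH_source − pH_target) · V
acid = 2.7 · (7.5 − 5.5) · 25

135.0000 mEq


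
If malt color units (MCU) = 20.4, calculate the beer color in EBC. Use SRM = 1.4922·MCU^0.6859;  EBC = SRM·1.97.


SRM = 1.4922·20.4^0.6859 = 11.8060
EBC = 11.8060·1.97

23.2578 EBC


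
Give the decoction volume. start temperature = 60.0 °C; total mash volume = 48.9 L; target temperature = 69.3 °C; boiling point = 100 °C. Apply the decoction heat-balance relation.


V_dec = V_total·(T_target − T_start)/(T_boil − T_start)
V_dec = 48.9·(69.3 − 60.0)/(100 − 60.0)

11.3692 L


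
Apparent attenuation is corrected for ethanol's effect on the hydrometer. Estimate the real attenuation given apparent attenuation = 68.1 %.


RA = AA · 0.8192
RA = 68.1 · 0.8192

55.7875 %


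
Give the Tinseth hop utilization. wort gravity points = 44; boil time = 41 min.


U = 1.65·0.000125^(GP/1000) · (1 − e^(−0.04·t))/4.15
bigness = 1.65·0.000125^(44/1000) = 1.1111
boil_factor = (1 − e^(−0.04·41))/4.15 = 0.1942
U = 1.1111 · 0.1942

0.2158


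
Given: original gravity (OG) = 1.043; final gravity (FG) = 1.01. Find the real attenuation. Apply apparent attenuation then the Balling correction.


AA = (OG−FG)/(OG−1)·100;  RA = AA·0.8192
AA = (1.043 − 1.01)/(1.043 − 1)·100 = 76.7442
RA = 76.7442·0.8192

62.8688 %


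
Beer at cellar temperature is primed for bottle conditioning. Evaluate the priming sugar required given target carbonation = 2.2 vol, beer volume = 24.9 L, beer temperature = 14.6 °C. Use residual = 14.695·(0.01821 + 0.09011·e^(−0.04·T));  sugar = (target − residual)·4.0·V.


residual = 14.695·(0.01821 + 0.09011·e^(−0.04·14.6)) = 1.0060
sugar = (2.2 − 1.0060)·4.0·24.9

118.9189 g


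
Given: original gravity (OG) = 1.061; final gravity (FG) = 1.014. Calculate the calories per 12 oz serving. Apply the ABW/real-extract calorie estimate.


ABW = (OG−FG)·131.25·0.79/FG;  °P = 259 − 259/SG (for OG→OE and FG→AE);  RE = 0.1808·OE + 0.8192·AE;  Cal = (6.9·ABW + 4·(RE−0.1))·FG·3.55
ABW = (1.061 − 1.014)·131.25·0.79/1.014 = 4.8060
OE = 259 − 259/1.061 = 14.8907 °P
AE = 259 − 259/1.014 = 3.5759 °P
RE = 0.1808·14.8907 + 0.8192·3.5759 = 5.6216 °P
Cal = (6.9·4.8060 + 4·(5.6216−0.1))·1.014·3.55

198.8768 kcal


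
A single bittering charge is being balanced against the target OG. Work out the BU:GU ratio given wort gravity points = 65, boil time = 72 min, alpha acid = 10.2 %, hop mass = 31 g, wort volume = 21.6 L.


U = 1.65·0.000125^(GP/1000)·(1−e^(−0.04t))/4.15;  IBU = (α/100)·m·U·1000/V;  BU:GU = IBU/GP
U = 1.65·0.000125^(65/1000)·(1−e^(−0.04·72))/4.15 = 0.2092
IBU = (10.2/100)·31·0.2092·1000/21.6 = 30.6304
BU:GU = 30.6304/65

0.4712


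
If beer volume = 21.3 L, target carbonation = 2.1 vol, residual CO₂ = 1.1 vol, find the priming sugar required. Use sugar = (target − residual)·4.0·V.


sugar = (2.1 − 1.1)·4.0·21.3

85.2000 g


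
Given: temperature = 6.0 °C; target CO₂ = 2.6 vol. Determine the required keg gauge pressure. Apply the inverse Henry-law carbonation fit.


psi = vols/(0.01821 + 0.09011·e^(−0.04·T)) − 14.695
psi = 2.6/(0.01821 + 0.09011·e^(−0.04·6.0)) − 14.695

14.4880 psi


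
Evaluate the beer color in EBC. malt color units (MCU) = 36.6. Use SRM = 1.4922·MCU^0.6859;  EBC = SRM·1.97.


SRM = 1.4922·36.6^0.6859 = 17.6286
EBC = 17.6286·1.97

34.7284 EBC


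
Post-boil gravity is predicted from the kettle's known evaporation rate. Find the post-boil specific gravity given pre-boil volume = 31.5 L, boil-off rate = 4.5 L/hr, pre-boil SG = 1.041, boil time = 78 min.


V_post = V_pre − rate·(t/60);  SG_post = 1 + (SG_pre−1)·V_pre/V_post
V_post = 31.5 − 4.5·(78/60) = 25.6500
SG_post = 1 + (1.041 − 1)·31.5/25.6500

1.0504


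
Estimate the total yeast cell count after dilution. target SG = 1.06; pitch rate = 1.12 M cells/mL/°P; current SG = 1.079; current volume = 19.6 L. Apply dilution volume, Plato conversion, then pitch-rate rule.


V_w = V·((SG_c−1)/(SG_t−1)−1);  °P = 259 − 259/SG_t;  cells = rate·(V+V_w)·°P
V_w = 19.6·((1.079−1)/(1.06−1)−1) = 6.2067
V_final = 19.6 + 6.2067 = 25.8067
°P = 259 − 259/1.06 = 14.6604
cells = 1.12·25.8067·14.6604

423.7357 billion cells


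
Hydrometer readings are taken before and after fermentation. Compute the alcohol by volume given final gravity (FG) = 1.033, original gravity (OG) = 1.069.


ABV = (OG − FG) · 131.25
ABV = (1.069 − 1.033) · 131.25

4.7250 % ABV


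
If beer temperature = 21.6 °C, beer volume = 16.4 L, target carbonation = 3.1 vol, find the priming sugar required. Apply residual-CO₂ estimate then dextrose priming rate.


residual = 14.695·(0.01821 + 0.09011·e^(−0.04·T));  sugar = (target − residual)·4.0·V
residual = 14.695·(0.01821 + 0.09011·e^(−0.04·21.6)) = 0.8257
sugar = (3.1 − 0.8257)·4.0·16.4

149.1943 g


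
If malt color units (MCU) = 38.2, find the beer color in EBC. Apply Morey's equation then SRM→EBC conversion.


SRM = 1.4922·MCU^0.6859;  EBC = SRM·1.97
SRM = 1.4922·38.2^0.6859 = 18.1537
EBC = 18.1537·1.97

35.7627 EBC


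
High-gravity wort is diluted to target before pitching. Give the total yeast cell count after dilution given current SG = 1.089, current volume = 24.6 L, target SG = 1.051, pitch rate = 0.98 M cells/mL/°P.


V_w = V·((SG_c−1)/(SG_t−1)−1);  °P = 259 − 259/SG_t;  cells = rate·(V+V_w)·°P
V_w = 24.6·((1.089−1)/(1.051−1)−1) = 18.3294
V_final = 24.6 + 18.3294 = 42.9294
°P = 259 − 259/1.051 = 12.5680
cells = 0.98·42.9294·12.5680

528.7474 billion cells


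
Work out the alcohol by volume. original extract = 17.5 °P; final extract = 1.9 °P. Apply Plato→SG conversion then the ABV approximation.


SG = 259/(259 − P);  ABV = (OG − FG)·131.25
OG = 259/(259 − 17.5) = 1.0725
FG = 259/(259 − 1.9) = 1.0074
ABV = (1.0725 − 1.0074)·131.25

8.5409 % ABV


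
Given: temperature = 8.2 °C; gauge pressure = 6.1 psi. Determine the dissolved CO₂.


vols = (P + 14.695)·(0.01821 + 0.09011·e^(−0.04·T))
vols = (6.1 + 14.695)·(0.01821 + 0.09011·e^(−0.04·8.2))

1.7285 volumes


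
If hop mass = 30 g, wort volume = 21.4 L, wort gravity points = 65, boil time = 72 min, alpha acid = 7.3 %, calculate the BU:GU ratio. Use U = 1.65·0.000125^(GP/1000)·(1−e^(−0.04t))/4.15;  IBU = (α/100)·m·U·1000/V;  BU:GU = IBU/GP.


U = 1.65·0.000125^(65/1000)·(1−e^(−0.04·72))/4.15 = 0.2092
IBU = (7.3/100)·30·0.2092·1000/21.4 = 21.4129
BU:GU = 21.4129/65

0.3294


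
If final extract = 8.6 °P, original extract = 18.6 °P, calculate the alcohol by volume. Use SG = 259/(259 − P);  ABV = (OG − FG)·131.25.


OG = 259/(259 − 18.6) = 1.0774
FG = 259/(259 − 8.6) = 1.0343
ABV = (1.0774 − 1.0343)·131.25

5.6472 % ABV


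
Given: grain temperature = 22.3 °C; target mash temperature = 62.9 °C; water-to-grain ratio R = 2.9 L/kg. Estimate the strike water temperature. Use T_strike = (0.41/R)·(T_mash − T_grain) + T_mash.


T_strike = (0.41/2.9)·(62.9 − 22.3) + 62.9

68.6400 °C


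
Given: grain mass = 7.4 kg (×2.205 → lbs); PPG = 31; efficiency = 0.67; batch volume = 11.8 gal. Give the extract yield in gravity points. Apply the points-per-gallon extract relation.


points = lbs × PPG × eff / vol
lbs = 7.4 × 2.205 = 16.3170
points = 16.3170 × 31 × 0.67 / 11.8

28.7207 points


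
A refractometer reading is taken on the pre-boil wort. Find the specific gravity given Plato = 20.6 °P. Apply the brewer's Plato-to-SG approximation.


SG = 259/(259 − P)
SG = 259/(259 − 20.6)

1.0864


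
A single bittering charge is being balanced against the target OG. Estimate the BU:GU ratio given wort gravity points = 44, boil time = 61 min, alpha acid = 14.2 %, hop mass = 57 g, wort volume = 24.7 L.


U = 1.65·0.000125^(GP/1000)·(1−e^(−0.04t))/4.15;  IBU = (α/100)·m·U·1000/V;  BU:GU = IBU/GP
U = 1.65·0.000125^(44/1000)·(1−e^(−0.04·61))/4.15 = 0.2444
IBU = (14.2/100)·57·0.2444·1000/24.7 = 80.0867
BU:GU = 80.0867/44

1.8202


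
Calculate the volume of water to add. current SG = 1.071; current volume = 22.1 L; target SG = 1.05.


V_water = V·((SG_curr − 1)/(SG_target − 1) − 1)
V_water = 22.1·((1.071 − 1)/(1.05 − 1) − 1)

9.2820 L


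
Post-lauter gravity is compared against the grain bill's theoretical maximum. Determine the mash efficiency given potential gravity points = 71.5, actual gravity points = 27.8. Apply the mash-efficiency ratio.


efficiency = actual / potential × 100
efficiency = 27.8 / 71.5 × 100

38.8811 %


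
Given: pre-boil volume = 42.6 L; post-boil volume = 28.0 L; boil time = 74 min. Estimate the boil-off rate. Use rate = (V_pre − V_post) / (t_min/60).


rate = (42.6 − 28.0) / (74/60)

11.8378 L/hr


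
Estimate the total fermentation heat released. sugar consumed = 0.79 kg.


Q = m_sugar · 590 kJ/kg
Q = 0.79 · 590

466.1000 kJ


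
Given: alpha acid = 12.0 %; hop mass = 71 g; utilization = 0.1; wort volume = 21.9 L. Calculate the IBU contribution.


IBU = (α/100)·mass·U·1000 / V
IBU = (12.0/100)·71·0.1·1000 / 21.9

38.9041 IBU


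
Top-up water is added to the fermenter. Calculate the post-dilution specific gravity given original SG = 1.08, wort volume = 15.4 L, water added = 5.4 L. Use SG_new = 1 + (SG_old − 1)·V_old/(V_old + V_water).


pts = (1.08 − 1)·1000·15.4/(15.4 + 5.4) = 59.2308
SG_new = 1 + 59.2308/1000

1.0592


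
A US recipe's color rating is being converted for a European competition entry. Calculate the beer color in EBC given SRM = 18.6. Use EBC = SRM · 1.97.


EBC = 18.6 · 1.97

36.6420 EBC


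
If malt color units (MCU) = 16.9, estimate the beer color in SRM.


SRM = 1.4922 · MCU^0.6859
SRM = 1.4922 · 16.9^0.6859

10.3761 SRM


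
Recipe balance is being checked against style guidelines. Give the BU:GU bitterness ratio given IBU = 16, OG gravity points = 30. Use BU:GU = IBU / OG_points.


BU:GU = 16 / 30

0.5333


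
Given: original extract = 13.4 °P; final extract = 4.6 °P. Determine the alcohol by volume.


SG = 259/(259 − P);  ABV = (OG − FG)·131.25
OG = 259/(259 − 13.4) = 1.0546
FG = 259/(259 − 4.6) = 1.0181
ABV = (1.0546 − 1.0181)·131.25

4.7878 % ABV


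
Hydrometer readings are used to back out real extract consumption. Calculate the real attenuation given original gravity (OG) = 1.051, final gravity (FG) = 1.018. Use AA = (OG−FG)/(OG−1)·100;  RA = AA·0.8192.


AA = (1.051 − 1.018)/(1.051 − 1)·100 = 64.7059
RA = 64.7059·0.8192

53.0071 %


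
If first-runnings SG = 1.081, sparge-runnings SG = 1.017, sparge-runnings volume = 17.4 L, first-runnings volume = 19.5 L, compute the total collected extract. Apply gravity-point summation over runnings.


total = Σ (SG_i − 1)·1000·V_i
first = (1.081 − 1)·1000·19.5 = 1579.5000
sparge = (1.017 − 1)·1000·17.4 = 295.8000
total = 1579.5000 + 295.8000

1875.3000 gravity·L


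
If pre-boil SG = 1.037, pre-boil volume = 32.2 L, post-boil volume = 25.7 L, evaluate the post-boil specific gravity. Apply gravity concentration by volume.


SG_post = 1 + (SG_pre − 1)·V_pre/V_post
pts_pre = (1.037 − 1)·1000 = 37.0000
pts_post = 37.0000·32.2/25.7 = 46.3580
SG_post = 1 + 46.3580/1000

1.0464


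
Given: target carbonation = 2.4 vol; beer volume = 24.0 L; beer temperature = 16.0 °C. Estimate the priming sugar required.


residual = 14.695·(0.01821 + 0.09011·e^(−0.04·T));  sugar = (target − residual)·4.0·V
residual = 14.695·(0.01821 + 0.09011·e^(−0.04·16.0)) = 0.9658
sugar = (2.4 − 0.9658)·4.0·24.0

137.6814 g


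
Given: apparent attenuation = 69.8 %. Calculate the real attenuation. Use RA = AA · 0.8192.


RA = 69.8 · 0.8192

57.1802 %


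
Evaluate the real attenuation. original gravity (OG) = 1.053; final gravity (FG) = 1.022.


AA = (OG−FG)/(OG−1)·100;  RA = AA·0.8192
AA = (1.053 − 1.022)/(1.053 − 1)·100 = 58.4906
RA = 58.4906·0.8192

47.9155 %


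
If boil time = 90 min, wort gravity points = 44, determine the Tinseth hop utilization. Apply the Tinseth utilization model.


U = 1.65·0.000125^(GP/1000) · (1 − e^(−0.04·t))/4.15
bigness = 1.65·0.000125^(44/1000) = 1.1111
boil_factor = (1 − e^(−0.04·90))/4.15 = 0.2344
U = 1.1111 · 0.2344

0.2604


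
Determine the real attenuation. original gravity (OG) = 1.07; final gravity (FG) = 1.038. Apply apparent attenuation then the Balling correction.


AA = (OG−FG)/(OG−1)·100;  RA = AA·0.8192
AA = (1.07 − 1.038)/(1.07 − 1)·100 = 45.7143
RA = 45.7143·0.8192

37.4491 %


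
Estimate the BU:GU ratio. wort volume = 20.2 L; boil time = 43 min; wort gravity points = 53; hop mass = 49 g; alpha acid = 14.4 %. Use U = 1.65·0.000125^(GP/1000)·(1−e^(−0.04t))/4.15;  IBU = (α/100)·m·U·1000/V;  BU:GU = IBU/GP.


U = 1.65·0.000125^(53/1000)·(1−e^(−0.04·43))/4.15 = 0.2027
IBU = (14.4/100)·49·0.2027·1000/20.2 = 70.8088
BU:GU = 70.8088/53

1.3360


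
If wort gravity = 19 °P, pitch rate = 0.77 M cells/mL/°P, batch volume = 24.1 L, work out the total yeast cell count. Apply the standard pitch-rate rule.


cells (billions) = rate · V_L · °P
cells = 0.77 · 24.1 · 19

352.5830 billion cells


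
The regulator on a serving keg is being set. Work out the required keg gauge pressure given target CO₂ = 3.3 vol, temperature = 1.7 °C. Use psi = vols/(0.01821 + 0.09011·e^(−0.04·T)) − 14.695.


psi = 3.3/(0.01821 + 0.09011·e^(−0.04·1.7)) − 14.695

17.5328 psi


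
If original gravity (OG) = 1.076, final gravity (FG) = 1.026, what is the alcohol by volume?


ABV = (OG − FG) · 131.25
ABV = (1.076 − 1.026) · 131.25

6.5625 % ABV


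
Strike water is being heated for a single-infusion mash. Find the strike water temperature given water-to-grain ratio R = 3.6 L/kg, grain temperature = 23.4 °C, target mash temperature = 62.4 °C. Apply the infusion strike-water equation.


T_strike = (0.41/R)·(T_mash − T_grain) + T_mash
T_strike = (0.41/3.6)·(62.4 − 23.4) + 62.4

66.8417 °C


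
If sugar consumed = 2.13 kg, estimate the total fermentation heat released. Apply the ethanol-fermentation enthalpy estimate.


Q = m_sugar · 590 kJ/kg
Q = 2.13 · 590

1256.7000 kJ


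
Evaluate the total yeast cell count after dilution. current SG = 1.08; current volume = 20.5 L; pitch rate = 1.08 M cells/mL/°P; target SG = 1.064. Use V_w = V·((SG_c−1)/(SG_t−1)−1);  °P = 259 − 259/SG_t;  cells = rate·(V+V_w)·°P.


V_w = 20.5·((1.08−1)/(1.064−1)−1) = 5.1250
V_final = 20.5 + 5.1250 = 25.6250
°P = 259 − 259/1.064 = 15.5789
cells = 1.08·25.6250·15.5789

431.1474 billion cells


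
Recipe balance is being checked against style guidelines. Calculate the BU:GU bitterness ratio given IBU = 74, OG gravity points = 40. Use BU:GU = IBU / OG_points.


BU:GU = 74 / 40

1.8500


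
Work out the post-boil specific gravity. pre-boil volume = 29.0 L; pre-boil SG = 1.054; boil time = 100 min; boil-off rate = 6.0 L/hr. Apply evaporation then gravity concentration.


V_post = V_pre − rate·(t/60);  SG_post = 1 + (SG_pre−1)·V_pre/V_post
V_post = 29.0 − 6.0·(100/60) = 19.0000
SG_post = 1 + (1.054 − 1)·29.0/19.0000

1.0824


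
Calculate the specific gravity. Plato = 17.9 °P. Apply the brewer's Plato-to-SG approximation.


SG = 259/(259 − P)
SG = 259/(259 − 17.9)

1.0742


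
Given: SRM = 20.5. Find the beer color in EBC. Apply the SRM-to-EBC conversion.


EBC = SRM · 1.97
EBC = 20.5 · 1.97

40.3850 EBC


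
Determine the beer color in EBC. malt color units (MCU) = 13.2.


SRM = 1.4922·MCU^0.6859;  EBC = SRM·1.97
SRM = 1.4922·13.2^0.6859 = 8.7585
EBC = 8.7585·1.97

17.2542 EBC


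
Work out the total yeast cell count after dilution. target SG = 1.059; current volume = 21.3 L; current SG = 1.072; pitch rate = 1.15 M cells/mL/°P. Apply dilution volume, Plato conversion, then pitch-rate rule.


V_w = V·((SG_c−1)/(SG_t−1)−1);  °P = 259 − 259/SG_t;  cells = rate·(V+V_w)·°P
V_w = 21.3·((1.072−1)/(1.059−1)−1) = 4.6932
V_final = 21.3 + 4.6932 = 25.9932
°P = 259 − 259/1.059 = 14.4297
cells = 1.15·25.9932·14.4297

431.3341 billion cells


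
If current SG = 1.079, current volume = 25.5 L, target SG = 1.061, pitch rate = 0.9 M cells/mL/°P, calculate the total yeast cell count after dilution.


V_w = V·((SG_c−1)/(SG_t−1)−1);  °P = 259 − 259/SG_t;  cells = rate·(V+V_w)·°P
V_w = 25.5·((1.079−1)/(1.061−1)−1) = 7.5246
V_final = 25.5 + 7.5246 = 33.0246
°P = 259 − 259/1.061 = 14.8907
cells = 0.9·33.0246·14.8907

442.5824 billion cells


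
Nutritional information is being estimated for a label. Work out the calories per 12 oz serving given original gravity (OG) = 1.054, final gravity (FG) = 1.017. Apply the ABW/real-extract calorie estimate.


ABW = (OG−FG)·131.25·0.79/FG;  °P = 259 − 259/SG (for OG→OE and FG→AE);  RE = 0.1808·OE + 0.8192·AE;  Cal = (6.9·ABW + 4·(RE−0.1))·FG·3.55
ABW = (1.054 − 1.017)·131.25·0.79/1.017 = 3.7723
OE = 259 − 259/1.054 = 13.2694 °P
AE = 259 − 259/1.017 = 4.3294 °P
RE = 0.1808·13.2694 + 0.8192·4.3294 = 5.9458 °P
Cal = (6.9·3.7723 + 4·(5.9458−0.1))·1.017·3.55

178.3945 kcal


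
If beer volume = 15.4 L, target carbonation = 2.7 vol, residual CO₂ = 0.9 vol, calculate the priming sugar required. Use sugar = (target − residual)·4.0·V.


sugar = (2.7 − 0.9)·4.0·15.4

110.8800 g


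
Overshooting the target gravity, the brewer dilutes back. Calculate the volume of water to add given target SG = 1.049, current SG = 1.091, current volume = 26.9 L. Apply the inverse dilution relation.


V_water = V·((SG_curr − 1)/(SG_target − 1) − 1)
V_water = 26.9·((1.091 − 1)/(1.049 − 1) − 1)

23.0571 L


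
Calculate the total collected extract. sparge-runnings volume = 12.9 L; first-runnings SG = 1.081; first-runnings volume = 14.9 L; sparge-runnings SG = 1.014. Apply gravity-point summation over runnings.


total = Σ (SG_i − 1)·1000·V_i
first = (1.081 − 1)·1000·14.9 = 1206.9000
sparge = (1.014 − 1)·1000·12.9 = 180.6000
total = 1206.9000 + 180.6000

1387.5000 gravity·L


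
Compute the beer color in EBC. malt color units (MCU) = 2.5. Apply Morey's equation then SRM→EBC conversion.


SRM = 1.4922·MCU^0.6859;  EBC = SRM·1.97
SRM = 1.4922·2.5^0.6859 = 2.7975
EBC = 2.7975·1.97

5.5111 EBC


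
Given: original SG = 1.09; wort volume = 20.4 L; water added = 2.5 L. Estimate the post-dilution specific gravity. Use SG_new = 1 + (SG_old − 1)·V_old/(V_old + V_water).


pts = (1.09 − 1)·1000·20.4/(20.4 + 2.5) = 80.1747
SG_new = 1 + 80.1747/1000

1.0802


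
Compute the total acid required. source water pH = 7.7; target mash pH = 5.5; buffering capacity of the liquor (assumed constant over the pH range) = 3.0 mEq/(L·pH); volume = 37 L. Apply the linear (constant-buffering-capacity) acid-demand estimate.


acid = buffering capacity · (pH_source − pH_target) · V
acid = 3.0 · (7.7 − 5.5) · 37

244.2000 mEq


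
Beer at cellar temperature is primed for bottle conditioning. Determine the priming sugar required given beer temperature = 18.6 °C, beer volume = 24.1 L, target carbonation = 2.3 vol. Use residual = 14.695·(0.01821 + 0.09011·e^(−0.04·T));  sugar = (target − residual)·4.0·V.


residual = 14.695·(0.01821 + 0.09011·e^(−0.04·18.6)) = 0.8969
sugar = (2.3 − 0.8969)·4.0·24.1

135.2635 g


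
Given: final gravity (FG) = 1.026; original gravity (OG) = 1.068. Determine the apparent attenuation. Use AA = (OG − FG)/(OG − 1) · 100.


AA = (1.068 − 1.026)/(1.068 − 1) · 100

61.7647 %


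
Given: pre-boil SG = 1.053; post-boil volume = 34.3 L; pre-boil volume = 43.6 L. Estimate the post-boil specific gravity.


SG_post = 1 + (SG_pre − 1)·V_pre/V_post
pts_pre = (1.053 − 1)·1000 = 53.0000
pts_post = 53.0000·43.6/34.3 = 67.3703
SG_post = 1 + 67.3703/1000

1.0674


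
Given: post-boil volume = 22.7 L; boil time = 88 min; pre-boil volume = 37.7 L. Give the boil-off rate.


rate = (V_pre − V_post) / (t_min/60)
rate = (37.7 − 22.7) / (88/60)

10.2273 L/hr
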